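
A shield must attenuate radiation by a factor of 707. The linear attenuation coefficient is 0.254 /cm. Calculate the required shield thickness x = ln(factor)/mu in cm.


x = ln(factor) / mu
x = ln(707) / 0.254
x = 25.831 cm

25.831


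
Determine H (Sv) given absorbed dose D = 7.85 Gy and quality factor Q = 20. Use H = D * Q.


H = D * Q
H = 7.85 * 20
H = 157.00 Sv

157.00


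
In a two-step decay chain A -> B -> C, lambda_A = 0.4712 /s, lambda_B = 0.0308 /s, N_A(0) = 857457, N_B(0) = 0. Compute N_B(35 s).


N_B(t) = lambda_A * N_A0 / (lambda_B - lambda_A) * [exp(-lambda_A*t) - exp(-lambda_B*t)]
exp(-0.4712*35) = 6.880427e-08; exp(-0.0308*35) = 0.3402754
N_B = 0.4712 * 857457 / (0.0308 - 0.4712) * (6.880427e-08 - 0.3402754)
N_B = 312177

312177


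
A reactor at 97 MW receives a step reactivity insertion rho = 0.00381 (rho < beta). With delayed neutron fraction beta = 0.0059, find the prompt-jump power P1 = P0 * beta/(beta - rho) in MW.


P1/P0 = beta / (beta - rho)
P1/P0 = 0.0059 / (0.0059 - 0.00381) = 2.822967
P1 = 97 * 2.822967 = 273.83 MW

273.83


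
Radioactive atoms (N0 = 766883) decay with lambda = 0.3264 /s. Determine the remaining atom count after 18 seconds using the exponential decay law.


N = N0 * exp(-lambda * t)
N = 766883 * exp(-0.3264 * 18)
N = 2153.6

2153.6


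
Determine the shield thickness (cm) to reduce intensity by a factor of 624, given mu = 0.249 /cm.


x = ln(factor) / mu
x = ln(624) / 0.249
x = 25.848 cm

25.848


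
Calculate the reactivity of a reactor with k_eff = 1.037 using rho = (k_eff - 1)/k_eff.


rho = (k_eff - 1) / k_eff
rho = (1.037 - 1) / 1.037
rho = 0.035680

0.035680


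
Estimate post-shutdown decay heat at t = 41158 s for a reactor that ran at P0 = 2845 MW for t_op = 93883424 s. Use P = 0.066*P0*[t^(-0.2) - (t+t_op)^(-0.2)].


P/P0 = 0.066 * [t^(-0.2) - (t + t_op)^(-0.2)]
P/P0 = 0.066 * [41158^(-0.2) - (41158 + 93883424)^(-0.2)]
P/P0 = 0.066 * [0.1194288 - 0.02543573] = 0.006203543
P = 2845 * 0.006203543 = 17.649 MW

17.649


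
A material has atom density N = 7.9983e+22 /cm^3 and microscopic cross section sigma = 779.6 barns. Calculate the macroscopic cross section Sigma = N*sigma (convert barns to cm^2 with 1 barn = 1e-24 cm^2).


Sigma = N * sigma_barns * 1e-24
Sigma = 7.9983e+22 * 779.6 * 1e-24
Sigma = 62.355 /cm

62.355


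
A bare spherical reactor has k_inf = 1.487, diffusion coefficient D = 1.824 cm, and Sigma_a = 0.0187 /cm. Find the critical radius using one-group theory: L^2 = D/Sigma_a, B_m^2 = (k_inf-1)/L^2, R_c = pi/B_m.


L^2 = D / Sigma_a = 1.824 / 0.0187 = 97.54011 cm^2
B_m^2 = (k_inf - 1) / L^2 = (1.487 - 1) / 97.54011 = 0.004992818 /cm^2
For a bare sphere: B_g = pi/R, so R_c = pi / sqrt(B_m^2)
R_c = pi / sqrt(0.004992818) = 44.461 cm

44.461


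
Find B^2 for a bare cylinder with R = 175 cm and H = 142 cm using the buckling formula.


B^2 = (2.405/R)^2 + (pi/H)^2
B^2 = (2.405/175)^2 + (pi/142)^2
B^2 = 6.7833e-04 /cm^2

6.7833e-04


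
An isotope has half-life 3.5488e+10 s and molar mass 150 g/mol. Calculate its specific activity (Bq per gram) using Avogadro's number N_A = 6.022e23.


lambda = ln(2) / t_half = ln(2) / 3.5488e+10 = 1.953188e-11 /s
SA = lambda * N_A / M
SA = 1.953188e-11 * 6.022e23 / 150
SA = 7.8414e+10 Bq/g

7.8414e+10


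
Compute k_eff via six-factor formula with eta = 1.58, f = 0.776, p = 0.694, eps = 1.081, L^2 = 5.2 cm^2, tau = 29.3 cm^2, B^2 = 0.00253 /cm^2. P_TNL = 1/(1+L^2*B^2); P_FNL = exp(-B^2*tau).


k_inf = eta*f*p*eps = 1.58*0.776*0.694*1.081 = 0.9198224
P_TNL = 1/(1 + L^2*B^2) = 1/(1 + 5.2*0.00253) = 0.9870148
P_FNL = exp(-B^2*tau) = exp(-0.00253*29.3) = 0.9285519
k_eff = k_inf * P_TNL * P_FNL = 0.9198224 * 0.9870148 * 0.9285519
k_eff = 0.84301

0.84301


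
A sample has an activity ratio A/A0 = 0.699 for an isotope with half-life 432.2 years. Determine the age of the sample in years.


lambda = ln(2) / t_half = ln(2) / 432.2 = 0.001603765 /yr
t = -ln(A/A0) / lambda
t = -ln(0.699) / 0.001603765
t = 223.29 yr

223.29


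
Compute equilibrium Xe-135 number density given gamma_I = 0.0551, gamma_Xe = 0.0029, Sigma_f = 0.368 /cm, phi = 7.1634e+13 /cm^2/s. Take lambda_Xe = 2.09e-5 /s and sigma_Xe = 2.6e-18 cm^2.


Xe_eq = (gamma_I + gamma_Xe) * Sigma_f * phi / (lambda_Xe + sigma_Xe * phi)
Numerator = (0.0551 + 0.0029) * 0.368 * 7.1634e+13 = 1.528956e+12
Denominator = 2.09e-5 + 2.6e-18 * 7.1634e+13 = 2.071484e-04
Xe_eq = 1.528956e+12 / 2.071484e-04 = 7.3810e+15 /cm^3

7.3810e+15


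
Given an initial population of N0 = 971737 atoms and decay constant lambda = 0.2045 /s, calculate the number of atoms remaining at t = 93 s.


N = N0 * exp(-lambda * t)
N = 971737 * exp(-0.2045 * 93)
N = 0.0053446

0.0053446


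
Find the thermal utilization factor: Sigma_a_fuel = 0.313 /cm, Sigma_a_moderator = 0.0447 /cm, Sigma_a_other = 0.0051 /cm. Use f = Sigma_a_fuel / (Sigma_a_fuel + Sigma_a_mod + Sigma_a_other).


f = Sigma_a_fuel / (Sigma_a_fuel + Sigma_a_mod + Sigma_a_other)
f = 0.313 / (0.313 + 0.0447 + 0.0051)
f = 0.86273

0.86273


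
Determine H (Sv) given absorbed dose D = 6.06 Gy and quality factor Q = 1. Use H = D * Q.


H = D * Q
H = 6.06 * 1
H = 6.0600 Sv

6.0600


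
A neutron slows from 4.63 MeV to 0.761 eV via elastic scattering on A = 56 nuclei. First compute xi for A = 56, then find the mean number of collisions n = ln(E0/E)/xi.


xi = 1 + (A-1)^2/(2A)*ln((A-1)/(A+1)) = 0.03529286 (for A = 56)
n = ln(E0/E) / xi
n = ln(4.63e6 / 0.761) / 0.03529286
n = ln(6.084100e+06) / 0.03529286 = 442.62

442.62


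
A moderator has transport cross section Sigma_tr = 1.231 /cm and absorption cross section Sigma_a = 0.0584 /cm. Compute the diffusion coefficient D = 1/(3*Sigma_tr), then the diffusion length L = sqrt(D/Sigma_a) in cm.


D = 1 / (3 * Sigma_tr) = 1 / (3 * 1.231) = 0.2707826 cm
L = sqrt(D / Sigma_a)
L = sqrt(0.2707826 / 0.0584)
L = 2.1533 cm

2.1533


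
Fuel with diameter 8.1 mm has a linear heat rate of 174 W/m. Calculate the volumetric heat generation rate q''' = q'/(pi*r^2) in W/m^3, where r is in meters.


r = D / 2 / 1000 = 8.1 / 2 / 1000 = 0.00405 m
q''' = q' / (pi * r^2)
q''' = 174 / (pi * 0.00405^2)
q''' = 3.3767e+06 W/m^3

3.3767e+06


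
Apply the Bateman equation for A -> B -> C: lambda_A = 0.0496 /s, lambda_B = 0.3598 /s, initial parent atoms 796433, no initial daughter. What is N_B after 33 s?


N_B(t) = lambda_A * N_A0 / (lambda_B - lambda_A) * [exp(-lambda_A*t) - exp(-lambda_B*t)]
exp(-0.0496*33) = 0.1946018; exp(-0.3598*33) = 6.973453e-06
N_B = 0.0496 * 796433 / (0.3598 - 0.0496) * (0.1946018 - 6.973453e-06)
N_B = 24781

24781


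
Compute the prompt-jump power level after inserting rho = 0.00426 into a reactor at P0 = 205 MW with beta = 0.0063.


P1/P0 = beta / (beta - rho)
P1/P0 = 0.0063 / (0.0063 - 0.00426) = 3.088235
P1 = 205 * 3.088235 = 633.09 MW

633.09


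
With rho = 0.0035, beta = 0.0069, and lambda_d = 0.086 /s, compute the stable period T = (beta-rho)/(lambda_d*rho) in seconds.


T = (beta - rho) / (lambda_d * rho)
T = (0.0069 - 0.0035) / (0.086 * 0.0035)
T = 11.296 s

11.296


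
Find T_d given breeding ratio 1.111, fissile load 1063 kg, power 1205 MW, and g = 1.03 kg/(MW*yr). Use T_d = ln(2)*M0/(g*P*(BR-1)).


Breeding gain G = BR - 1 = 1.111 - 1 = 0.111
Fissile production rate = g * P * G = 1.03 * 1205 * 0.111 = 137.76765 kg/yr
T_d = ln(2) * M0 / (g * P * G)
T_d = ln(2) * 1063 / 137.76765 = 5.3482 yr

5.3482


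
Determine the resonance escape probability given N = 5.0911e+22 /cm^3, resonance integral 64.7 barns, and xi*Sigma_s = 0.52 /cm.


p = exp(-N * I * 1e-24 / (xi*Sigma_s))
p = exp(-5.0911e+22 * 64.7 * 1e-24 / 0.52)
p = 0.0017740

0.0017740


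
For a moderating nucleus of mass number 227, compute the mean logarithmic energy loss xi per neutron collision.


xi = 1 + (A-1)^2/(2A) * ln((A-1)/(A+1))
xi = 1 + (227-1)^2/(2*227) * ln((227-1)/(227 +1))
xi = 0.0087848

0.0087848


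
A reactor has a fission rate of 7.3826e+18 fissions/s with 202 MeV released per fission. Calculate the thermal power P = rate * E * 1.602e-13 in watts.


P = fission_rate * E_MeV * 1.602e-13
P = 7.3826e+18 * 202 * 1.602e-13
P = 2.3890e+08 W

2.3890e+08


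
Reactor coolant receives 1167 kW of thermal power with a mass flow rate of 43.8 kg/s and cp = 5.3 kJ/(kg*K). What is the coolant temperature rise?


dT = Q / (m_dot * cp)
dT = 1167 / (43.8 * 5.3)
dT = 5.0271 C

5.0271


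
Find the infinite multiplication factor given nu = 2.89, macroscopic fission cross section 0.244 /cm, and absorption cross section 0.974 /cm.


k_inf = nu * Sigma_f / Sigma_a
k_inf = 2.89 * 0.244 / 0.974
k_inf = 0.72398

0.72398


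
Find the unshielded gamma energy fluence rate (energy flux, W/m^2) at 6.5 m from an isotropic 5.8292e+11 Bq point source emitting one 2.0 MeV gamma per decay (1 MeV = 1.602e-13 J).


psi = A * E * 1.602e-13 / (4*pi*r^2)
psi = 5.8292e+11 * 2.0 * 1.602e-13 / (4*pi*6.5^2)
psi = 3.5177e-04 W/m^2

3.5177e-04


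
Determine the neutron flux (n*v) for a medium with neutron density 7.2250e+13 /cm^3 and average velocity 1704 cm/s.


phi = n * v
phi = 7.2250e+13 * 1704
phi = 1.2311e+17 /cm^2/s

1.2311e+17


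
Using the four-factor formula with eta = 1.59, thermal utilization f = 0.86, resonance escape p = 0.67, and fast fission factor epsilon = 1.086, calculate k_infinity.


k_inf = eta * f * p * epsilon
k_inf = 1.59 * 0.86 * 0.67 * 1.086
k_inf = 0.99495

0.99495


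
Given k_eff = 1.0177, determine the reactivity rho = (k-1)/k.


rho = (k_eff - 1) / k_eff
rho = (1.0177 - 1) / 1.0177
rho = 0.017392

0.017392


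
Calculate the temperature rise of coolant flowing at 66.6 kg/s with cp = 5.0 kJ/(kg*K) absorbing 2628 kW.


dT = Q / (m_dot * cp)
dT = 2628 / (66.6 * 5.0)
dT = 7.8919 C

7.8919


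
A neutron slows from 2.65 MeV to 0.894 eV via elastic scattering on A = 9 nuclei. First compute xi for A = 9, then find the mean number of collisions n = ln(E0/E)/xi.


xi = 1 + (A-1)^2/(2A)*ln((A-1)/(A+1)) = 0.2066007 (for A = 9)
n = ln(E0/E) / xi
n = ln(2.65e6 / 0.894) / 0.2066007
n = ln(2.964206e+06) / 0.2066007 = 72.130

72.130


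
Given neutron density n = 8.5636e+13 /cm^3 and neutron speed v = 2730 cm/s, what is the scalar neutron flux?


phi = n * v
phi = 8.5636e+13 * 2730
phi = 2.3379e+17 /cm^2/s

2.3379e+17


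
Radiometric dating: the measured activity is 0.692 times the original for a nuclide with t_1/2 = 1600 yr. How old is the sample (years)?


lambda = ln(2) / t_half = ln(2) / 1600 = 4.332170e-04 /yr
t = -ln(A/A0) / lambda
t = -ln(0.692) / 4.332170e-04
t = 849.85 yr

849.85


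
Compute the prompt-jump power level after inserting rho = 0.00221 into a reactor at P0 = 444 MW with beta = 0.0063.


P1/P0 = beta / (beta - rho)
P1/P0 = 0.0063 / (0.0063 - 0.00221) = 1.540342
P1 = 444 * 1.540342 = 683.91 MW

683.91


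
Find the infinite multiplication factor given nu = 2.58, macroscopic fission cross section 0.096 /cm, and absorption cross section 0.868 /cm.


k_inf = nu * Sigma_f / Sigma_a
k_inf = 2.58 * 0.096 / 0.868
k_inf = 0.28535

0.28535


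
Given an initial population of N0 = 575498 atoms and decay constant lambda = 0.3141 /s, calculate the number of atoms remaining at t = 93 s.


N = N0 * exp(-lambda * t)
N = 575498 * exp(-0.3141 * 93)
N = 1.1851e-07

1.1851e-07


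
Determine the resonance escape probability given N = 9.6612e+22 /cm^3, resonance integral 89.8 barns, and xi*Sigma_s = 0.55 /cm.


p = exp(-N * I * 1e-24 / (xi*Sigma_s))
p = exp(-9.6612e+22 * 89.8 * 1e-24 / 0.55)
p = 1.4106e-07

1.4106e-07


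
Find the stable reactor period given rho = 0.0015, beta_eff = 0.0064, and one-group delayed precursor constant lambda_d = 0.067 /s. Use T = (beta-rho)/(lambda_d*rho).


T = (beta - rho) / (lambda_d * rho)
T = (0.0064 - 0.0015) / (0.067 * 0.0015)
T = 48.756 s

48.756


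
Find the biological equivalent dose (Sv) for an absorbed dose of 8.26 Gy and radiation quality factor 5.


H = D * Q
H = 8.26 * 5
H = 41.300 Sv

41.300


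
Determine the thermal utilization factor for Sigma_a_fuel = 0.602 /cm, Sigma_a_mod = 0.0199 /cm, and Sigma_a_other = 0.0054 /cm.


f = Sigma_a_fuel / (Sigma_a_fuel + Sigma_a_mod + Sigma_a_other)
f = 0.602 / (0.602 + 0.0199 + 0.0054)
f = 0.95967

0.95967


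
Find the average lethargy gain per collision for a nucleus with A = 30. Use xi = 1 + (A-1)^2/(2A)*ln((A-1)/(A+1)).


xi = 1 + (A-1)^2/(2A) * ln((A-1)/(A+1))
xi = 1 + (30-1)^2/(2*30) * ln((30-1)/(30 +1))
xi = 0.065209

0.065209


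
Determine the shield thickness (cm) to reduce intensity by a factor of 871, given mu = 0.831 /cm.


x = ln(factor) / mu
x = ln(871) / 0.831
x = 8.1464 cm

8.1464


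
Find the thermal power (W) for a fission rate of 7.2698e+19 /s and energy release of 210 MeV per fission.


P = fission_rate * E_MeV * 1.602e-13
P = 7.2698e+19 * 210 * 1.602e-13
P = 2.4457e+09 W

2.4457e+09


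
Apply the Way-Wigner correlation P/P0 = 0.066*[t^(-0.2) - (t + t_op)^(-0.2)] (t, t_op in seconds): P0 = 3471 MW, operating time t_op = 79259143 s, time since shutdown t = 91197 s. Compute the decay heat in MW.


P/P0 = 0.066 * [t^(-0.2) - (t + t_op)^(-0.2)]
P/P0 = 0.066 * [91197^(-0.2) - (91197 + 79259143)^(-0.2)]
P/P0 = 0.066 * [0.1018601 - 0.02630815] = 0.004986429
P = 3471 * 0.004986429 = 17.308 MW

17.308


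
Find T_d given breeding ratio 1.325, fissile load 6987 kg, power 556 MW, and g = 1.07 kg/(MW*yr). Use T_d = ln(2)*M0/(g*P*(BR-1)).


Breeding gain G = BR - 1 = 1.325 - 1 = 0.325
Fissile production rate = g * P * G = 1.07 * 556 * 0.325 = 193.349 kg/yr
T_d = ln(2) * M0 / (g * P * G)
T_d = ln(2) * 6987 / 193.349 = 25.048 yr

25.048


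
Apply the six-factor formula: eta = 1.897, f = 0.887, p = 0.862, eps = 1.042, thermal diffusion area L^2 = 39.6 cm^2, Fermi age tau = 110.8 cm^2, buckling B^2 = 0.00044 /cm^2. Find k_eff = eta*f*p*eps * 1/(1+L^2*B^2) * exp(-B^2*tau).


k_inf = eta*f*p*eps = 1.897*0.887*0.862*1.042 = 1.511353
P_TNL = 1/(1 + L^2*B^2) = 1/(1 + 39.6*0.00044) = 0.9828744
P_FNL = exp(-B^2*tau) = exp(-0.00044*110.8) = 0.9524173
k_eff = k_inf * P_TNL * P_FNL = 1.511353 * 0.9828744 * 0.9524173
k_eff = 1.4148

1.4148


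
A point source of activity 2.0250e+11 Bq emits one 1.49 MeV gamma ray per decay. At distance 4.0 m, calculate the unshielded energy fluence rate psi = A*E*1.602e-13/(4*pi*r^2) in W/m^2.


psi = A * E * 1.602e-13 / (4*pi*r^2)
psi = 2.0250e+11 * 1.49 * 1.602e-13 / (4*pi*4.0^2)
psi = 2.4041e-04 W/m^2

2.4041e-04


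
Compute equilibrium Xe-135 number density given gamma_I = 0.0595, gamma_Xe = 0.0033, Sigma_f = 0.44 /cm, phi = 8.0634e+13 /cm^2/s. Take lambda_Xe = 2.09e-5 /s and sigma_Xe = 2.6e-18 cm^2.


Xe_eq = (gamma_I + gamma_Xe) * Sigma_f * phi / (lambda_Xe + sigma_Xe * phi)
Numerator = (0.0595 + 0.0033) * 0.44 * 8.0634e+13 = 2.228079e+12
Denominator = 2.09e-5 + 2.6e-18 * 8.0634e+13 = 2.305484e-04
Xe_eq = 2.228079e+12 / 2.305484e-04 = 9.6643e+15 /cm^3

9.6643e+15


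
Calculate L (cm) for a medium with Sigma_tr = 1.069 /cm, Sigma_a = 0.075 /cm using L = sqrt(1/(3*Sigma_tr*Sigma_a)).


D = 1 / (3 * Sigma_tr) = 1 / (3 * 1.069) = 0.3118179 cm
L = sqrt(D / Sigma_a)
L = sqrt(0.3118179 / 0.075)
L = 2.0390 cm

2.0390


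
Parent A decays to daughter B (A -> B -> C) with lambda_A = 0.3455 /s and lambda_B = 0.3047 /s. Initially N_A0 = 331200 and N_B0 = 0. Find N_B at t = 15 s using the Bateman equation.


N_B(t) = lambda_A * N_A0 / (lambda_B - lambda_A) * [exp(-lambda_A*t) - exp(-lambda_B*t)]
exp(-0.3455*15) = 0.005613954; exp(-0.3047*15) = 0.01035278
N_B = 0.3455 * 331200 / (0.3047 - 0.3455) * (0.005613954 - 0.01035278)
N_B = 13291

13291


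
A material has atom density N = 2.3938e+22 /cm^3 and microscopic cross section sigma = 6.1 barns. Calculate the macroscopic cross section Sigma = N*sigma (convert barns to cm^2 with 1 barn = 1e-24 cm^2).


Sigma = N * sigma_barns * 1e-24
Sigma = 2.3938e+22 * 6.1 * 1e-24
Sigma = 0.14602 /cm

0.14602


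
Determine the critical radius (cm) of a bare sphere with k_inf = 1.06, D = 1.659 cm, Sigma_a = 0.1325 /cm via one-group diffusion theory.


L^2 = D / Sigma_a = 1.659 / 0.1325 = 12.52075 cm^2
B_m^2 = (k_inf - 1) / L^2 = (1.06 - 1) / 12.52075 = 0.004792045 /cm^2
For a bare sphere: B_g = pi/R, so R_c = pi / sqrt(B_m^2)
R_c = pi / sqrt(0.004792045) = 45.383 cm

45.383


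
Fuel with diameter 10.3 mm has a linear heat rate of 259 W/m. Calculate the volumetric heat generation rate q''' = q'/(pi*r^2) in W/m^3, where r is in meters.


r = D / 2 / 1000 = 10.3 / 2 / 1000 = 0.00515 m
q''' = q' / (pi * r^2)
q''' = 259 / (pi * 0.00515^2)
q''' = 3.1084e+06 W/m^3

3.1084e+06


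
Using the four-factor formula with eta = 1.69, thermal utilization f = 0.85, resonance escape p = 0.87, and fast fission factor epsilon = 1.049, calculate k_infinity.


k_inf = eta * f * p * epsilon
k_inf = 1.69 * 0.85 * 0.87 * 1.049
k_inf = 1.3110

1.3110


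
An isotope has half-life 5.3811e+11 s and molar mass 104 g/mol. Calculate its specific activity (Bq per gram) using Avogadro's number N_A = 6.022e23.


lambda = ln(2) / t_half = ln(2) / 5.3811e+11 = 1.288114e-12 /s
SA = lambda * N_A / M
SA = 1.288114e-12 * 6.022e23 / 104
SA = 7.4587e+09 Bq/g

7.4587e+09


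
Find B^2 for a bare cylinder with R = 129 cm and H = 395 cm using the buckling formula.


B^2 = (2.405/R)^2 + (pi/H)^2
B^2 = (2.405/129)^2 + (pi/395)^2
B^2 = 4.1083e-04 /cm^2

4.1083e-04


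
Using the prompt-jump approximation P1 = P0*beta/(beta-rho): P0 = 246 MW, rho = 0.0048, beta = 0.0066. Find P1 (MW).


P1/P0 = beta / (beta - rho)
P1/P0 = 0.0066 / (0.0066 - 0.0048) = 3.666667
P1 = 246 * 3.666667 = 902.00 MW

902.00


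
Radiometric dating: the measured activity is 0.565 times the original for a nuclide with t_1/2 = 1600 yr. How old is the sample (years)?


lambda = ln(2) / t_half = ln(2) / 1600 = 4.332170e-04 /yr
t = -ln(A/A0) / lambda
t = -ln(0.565) / 4.332170e-04
t = 1317.9 yr

1317.9


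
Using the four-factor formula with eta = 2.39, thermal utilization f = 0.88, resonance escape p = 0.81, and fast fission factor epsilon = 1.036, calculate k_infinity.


k_inf = eta * f * p * epsilon
k_inf = 2.39 * 0.88 * 0.81 * 1.036
k_inf = 1.7649

1.7649


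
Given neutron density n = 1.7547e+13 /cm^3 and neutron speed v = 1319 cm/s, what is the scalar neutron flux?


phi = n * v
phi = 1.7547e+13 * 1319
phi = 2.3144e+16 /cm^2/s

2.3144e+16


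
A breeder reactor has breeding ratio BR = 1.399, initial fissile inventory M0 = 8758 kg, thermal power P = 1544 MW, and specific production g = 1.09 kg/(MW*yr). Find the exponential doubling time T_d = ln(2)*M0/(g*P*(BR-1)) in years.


Breeding gain G = BR - 1 = 1.399 - 1 = 0.399
Fissile production rate = g * P * G = 1.09 * 1544 * 0.399 = 671.50104 kg/yr
T_d = ln(2) * M0 / (g * P * G)
T_d = ln(2) * 8758 / 671.50104 = 9.0403 yr

9.0403


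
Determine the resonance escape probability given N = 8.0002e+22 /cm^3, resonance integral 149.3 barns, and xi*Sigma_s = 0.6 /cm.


p = exp(-N * I * 1e-24 / (xi*Sigma_s))
p = exp(-8.0002e+22 * 149.3 * 1e-24 / 0.6)
p = 2.2617e-09

2.2617e-09


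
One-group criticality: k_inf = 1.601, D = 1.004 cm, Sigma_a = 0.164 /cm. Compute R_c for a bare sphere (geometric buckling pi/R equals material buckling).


L^2 = D / Sigma_a = 1.004 / 0.164 = 6.121951 cm^2
B_m^2 = (k_inf - 1) / L^2 = (1.601 - 1) / 6.121951 = 0.09817132 /cm^2
For a bare sphere: B_g = pi/R, so R_c = pi / sqrt(B_m^2)
R_c = pi / sqrt(0.09817132) = 10.027 cm

10.027


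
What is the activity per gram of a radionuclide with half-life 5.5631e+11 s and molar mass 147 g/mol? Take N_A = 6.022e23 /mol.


lambda = ln(2) / t_half = ln(2) / 5.5631e+11 = 1.245973e-12 /s
SA = lambda * N_A / M
SA = 1.245973e-12 * 6.022e23 / 147
SA = 5.1043e+09 Bq/g

5.1043e+09


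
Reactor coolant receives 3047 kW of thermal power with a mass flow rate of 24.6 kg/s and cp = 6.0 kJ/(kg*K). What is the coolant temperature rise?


dT = Q / (m_dot * cp)
dT = 3047 / (24.6 * 6.0)
dT = 20.644 C

20.644


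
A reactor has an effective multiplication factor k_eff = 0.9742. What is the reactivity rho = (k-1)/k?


rho = (k_eff - 1) / k_eff
rho = (0.9742 - 1) / 0.9742
rho = -0.026483

-0.026483


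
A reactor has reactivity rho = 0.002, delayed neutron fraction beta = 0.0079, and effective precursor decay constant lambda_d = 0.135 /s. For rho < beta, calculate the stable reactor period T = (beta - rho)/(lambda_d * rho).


T = (beta - rho) / (lambda_d * rho)
T = (0.0079 - 0.002) / (0.135 * 0.002)
T = 21.852 s

21.852


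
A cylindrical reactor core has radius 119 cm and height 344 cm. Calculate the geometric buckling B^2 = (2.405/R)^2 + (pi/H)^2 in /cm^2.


B^2 = (2.405/R)^2 + (pi/H)^2
B^2 = (2.405/119)^2 + (pi/344)^2
B^2 = 4.9185e-04 /cm^2

4.9185e-04


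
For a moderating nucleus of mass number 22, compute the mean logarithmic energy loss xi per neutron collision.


xi = 1 + (A-1)^2/(2A) * ln((A-1)/(A+1))
xi = 1 + (22-1)^2/(2*22) * ln((22-1)/(22 +1))
xi = 0.088215

0.088215


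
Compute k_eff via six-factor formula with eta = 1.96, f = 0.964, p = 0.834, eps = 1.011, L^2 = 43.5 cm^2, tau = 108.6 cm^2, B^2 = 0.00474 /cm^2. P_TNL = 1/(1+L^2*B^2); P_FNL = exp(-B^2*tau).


k_inf = eta*f*p*eps = 1.96*0.964*0.834*1.011 = 1.593127
P_TNL = 1/(1 + L^2*B^2) = 1/(1 + 43.5*0.00474) = 0.8290568
P_FNL = exp(-B^2*tau) = exp(-0.00474*108.6) = 0.5976416
k_eff = k_inf * P_TNL * P_FNL = 1.593127 * 0.8290568 * 0.5976416
k_eff = 0.78936

0.78936


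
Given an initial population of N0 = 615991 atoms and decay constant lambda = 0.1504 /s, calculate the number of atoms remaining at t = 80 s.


N = N0 * exp(-lambda * t)
N = 615991 * exp(-0.1504 * 80)
N = 3.6656

3.6656


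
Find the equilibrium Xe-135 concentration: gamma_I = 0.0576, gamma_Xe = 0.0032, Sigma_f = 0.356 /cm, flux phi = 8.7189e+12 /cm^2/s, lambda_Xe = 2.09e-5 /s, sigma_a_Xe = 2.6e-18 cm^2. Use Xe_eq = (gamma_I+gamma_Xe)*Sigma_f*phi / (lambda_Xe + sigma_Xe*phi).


Xe_eq = (gamma_I + gamma_Xe) * Sigma_f * phi / (lambda_Xe + sigma_Xe * phi)
Numerator = (0.0576 + 0.0032) * 0.356 * 8.7189e+12 = 1.887188e+11
Denominator = 2.09e-5 + 2.6e-18 * 8.7189e+12 = 4.356914e-05
Xe_eq = 1.887188e+11 / 4.356914e-05 = 4.3315e+15 /cm^3

4.3315e+15


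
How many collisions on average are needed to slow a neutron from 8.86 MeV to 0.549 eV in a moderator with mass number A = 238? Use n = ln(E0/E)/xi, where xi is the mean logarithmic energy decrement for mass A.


xi = 1 + (A-1)^2/(2A)*ln((A-1)/(A+1)) = 0.008379872 (for A = 238)
n = ln(E0/E) / xi
n = ln(8.86e6 / 0.549) / 0.008379872
n = ln(1.613843e+07) / 0.008379872 = 1980.5

1980.5


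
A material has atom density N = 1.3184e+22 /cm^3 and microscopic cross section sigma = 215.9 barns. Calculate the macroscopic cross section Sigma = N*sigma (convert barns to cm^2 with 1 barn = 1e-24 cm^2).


Sigma = N * sigma_barns * 1e-24
Sigma = 1.3184e+22 * 215.9 * 1e-24
Sigma = 2.8464 /cm

2.8464


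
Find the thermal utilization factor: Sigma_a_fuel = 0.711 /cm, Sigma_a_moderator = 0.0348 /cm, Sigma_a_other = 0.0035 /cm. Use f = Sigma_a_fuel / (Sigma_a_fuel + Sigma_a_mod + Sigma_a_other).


f = Sigma_a_fuel / (Sigma_a_fuel + Sigma_a_mod + Sigma_a_other)
f = 0.711 / (0.711 + 0.0348 + 0.0035)
f = 0.94889

0.94889


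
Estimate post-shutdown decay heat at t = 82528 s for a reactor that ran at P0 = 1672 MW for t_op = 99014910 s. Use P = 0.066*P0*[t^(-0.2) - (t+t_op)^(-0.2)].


P/P0 = 0.066 * [t^(-0.2) - (t + t_op)^(-0.2)]
P/P0 = 0.066 * [82528^(-0.2) - (82528 + 99014910)^(-0.2)]
P/P0 = 0.066 * [0.1039154 - 0.02516445] = 0.005197563
P = 1672 * 0.005197563 = 8.6903 MW

8.6903


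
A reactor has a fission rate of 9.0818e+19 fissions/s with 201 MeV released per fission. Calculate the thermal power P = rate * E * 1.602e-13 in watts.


P = fission_rate * E_MeV * 1.602e-13
P = 9.0818e+19 * 201 * 1.602e-13
P = 2.9244e+09 W

2.9244e+09


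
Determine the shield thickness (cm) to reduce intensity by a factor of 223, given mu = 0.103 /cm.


x = ln(factor) / mu
x = ln(223) / 0.103
x = 52.497 cm

52.497


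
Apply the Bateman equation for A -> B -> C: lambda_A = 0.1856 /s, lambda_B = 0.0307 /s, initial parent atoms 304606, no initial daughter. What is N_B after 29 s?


N_B(t) = lambda_A * N_A0 / (lambda_B - lambda_A) * [exp(-lambda_A*t) - exp(-lambda_B*t)]
exp(-0.1856*29) = 0.004596776; exp(-0.0307*29) = 0.4105326
N_B = 0.1856 * 304606 / (0.0307 - 0.1856) * (0.004596776 - 0.4105326)
N_B = 148157

148157


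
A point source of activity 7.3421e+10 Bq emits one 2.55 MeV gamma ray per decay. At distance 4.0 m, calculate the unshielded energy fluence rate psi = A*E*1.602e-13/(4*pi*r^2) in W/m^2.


psi = A * E * 1.602e-13 / (4*pi*r^2)
psi = 7.3421e+10 * 2.55 * 1.602e-13 / (4*pi*4.0^2)
psi = 1.4917e-04 W/m^2

1.4917e-04


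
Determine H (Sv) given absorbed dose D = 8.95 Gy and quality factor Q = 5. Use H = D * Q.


H = D * Q
H = 8.95 * 5
H = 44.750 Sv

44.750


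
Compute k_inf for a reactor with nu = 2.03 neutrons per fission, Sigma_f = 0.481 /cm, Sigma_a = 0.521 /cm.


k_inf = nu * Sigma_f / Sigma_a
k_inf = 2.03 * 0.481 / 0.521
k_inf = 1.8741

1.8741


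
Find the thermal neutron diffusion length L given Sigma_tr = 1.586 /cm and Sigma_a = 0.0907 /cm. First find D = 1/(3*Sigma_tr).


D = 1 / (3 * Sigma_tr) = 1 / (3 * 1.586) = 0.2101723 cm
L = sqrt(D / Sigma_a)
L = sqrt(0.2101723 / 0.0907)
L = 1.5222 cm

1.5222


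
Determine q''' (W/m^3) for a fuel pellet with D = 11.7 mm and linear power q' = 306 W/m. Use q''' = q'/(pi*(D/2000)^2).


r = D / 2 / 1000 = 11.7 / 2 / 1000 = 0.00585 m
q''' = q' / (pi * r^2)
q''' = 306 / (pi * 0.00585^2)
q''' = 2.8462e+06 W/m^3

2.8462e+06


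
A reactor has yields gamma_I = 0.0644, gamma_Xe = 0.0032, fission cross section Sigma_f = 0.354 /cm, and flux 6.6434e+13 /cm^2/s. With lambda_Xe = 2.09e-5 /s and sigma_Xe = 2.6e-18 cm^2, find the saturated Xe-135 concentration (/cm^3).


Xe_eq = (gamma_I + gamma_Xe) * Sigma_f * phi / (lambda_Xe + sigma_Xe * phi)
Numerator = (0.0644 + 0.0032) * 0.354 * 6.6434e+13 = 1.589792e+12
Denominator = 2.09e-5 + 2.6e-18 * 6.6434e+13 = 1.936284e-04
Xe_eq = 1.589792e+12 / 1.936284e-04 = 8.2105e+15 /cm^3

8.2105e+15


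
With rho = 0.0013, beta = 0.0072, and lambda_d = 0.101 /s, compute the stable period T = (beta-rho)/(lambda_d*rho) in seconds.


T = (beta - rho) / (lambda_d * rho)
T = (0.0072 - 0.0013) / (0.101 * 0.0013)
T = 44.935 s

44.935


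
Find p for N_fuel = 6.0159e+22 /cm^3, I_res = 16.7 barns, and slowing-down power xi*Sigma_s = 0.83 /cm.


p = exp(-N * I * 1e-24 / (xi*Sigma_s))
p = exp(-6.0159e+22 * 16.7 * 1e-24 / 0.83)
p = 0.29807

0.29807


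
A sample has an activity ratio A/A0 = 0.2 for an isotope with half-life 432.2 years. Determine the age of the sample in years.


lambda = ln(2) / t_half = ln(2) / 432.2 = 0.001603765 /yr
t = -ln(A/A0) / lambda
t = -ln(0.2) / 0.001603765
t = 1003.5 yr

1003.5


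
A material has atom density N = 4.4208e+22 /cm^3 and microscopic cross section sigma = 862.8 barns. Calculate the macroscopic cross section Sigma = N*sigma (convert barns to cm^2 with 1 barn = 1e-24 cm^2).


Sigma = N * sigma_barns * 1e-24
Sigma = 4.4208e+22 * 862.8 * 1e-24
Sigma = 38.143 /cm

38.143


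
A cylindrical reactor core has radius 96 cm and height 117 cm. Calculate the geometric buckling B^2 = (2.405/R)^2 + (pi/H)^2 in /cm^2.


B^2 = (2.405/R)^2 + (pi/H)^2
B^2 = (2.405/96)^2 + (pi/117)^2
B^2 = 0.0013486 /cm^2

0.0013486


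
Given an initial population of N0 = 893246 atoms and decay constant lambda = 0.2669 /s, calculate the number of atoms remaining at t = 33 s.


N = N0 * exp(-lambda * t)
N = 893246 * exp(-0.2669 * 33)
N = 133.61

133.61


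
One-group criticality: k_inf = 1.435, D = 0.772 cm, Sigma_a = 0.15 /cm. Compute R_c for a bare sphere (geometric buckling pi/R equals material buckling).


L^2 = D / Sigma_a = 0.772 / 0.15 = 5.146667 cm^2
B_m^2 = (k_inf - 1) / L^2 = (1.435 - 1) / 5.146667 = 0.08452072 /cm^2
For a bare sphere: B_g = pi/R, so R_c = pi / sqrt(B_m^2)
R_c = pi / sqrt(0.08452072) = 10.806 cm

10.806


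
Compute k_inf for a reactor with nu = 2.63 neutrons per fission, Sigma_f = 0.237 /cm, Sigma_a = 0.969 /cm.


k_inf = nu * Sigma_f / Sigma_a
k_inf = 2.63 * 0.237 / 0.969
k_inf = 0.64325

0.64325


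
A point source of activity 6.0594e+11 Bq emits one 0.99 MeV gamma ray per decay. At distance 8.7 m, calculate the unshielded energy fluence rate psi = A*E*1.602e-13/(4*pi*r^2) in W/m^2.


psi = A * E * 1.602e-13 / (4*pi*r^2)
psi = 6.0594e+11 * 0.99 * 1.602e-13 / (4*pi*8.7^2)
psi = 1.0104e-04 W/m^2

1.0104e-04


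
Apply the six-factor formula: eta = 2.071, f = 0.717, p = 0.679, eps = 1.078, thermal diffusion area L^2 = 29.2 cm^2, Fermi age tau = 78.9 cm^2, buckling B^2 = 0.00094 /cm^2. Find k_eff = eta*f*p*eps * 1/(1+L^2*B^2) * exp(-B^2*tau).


k_inf = eta*f*p*eps = 2.071*0.717*0.679*1.078 = 1.086895
P_TNL = 1/(1 + L^2*B^2) = 1/(1 + 29.2*0.00094) = 0.9732853
P_FNL = exp(-B^2*tau) = exp(-0.00094*78.9) = 0.9285175
k_eff = k_inf * P_TNL * P_FNL = 1.086895 * 0.9732853 * 0.9285175
k_eff = 0.98224

0.98224


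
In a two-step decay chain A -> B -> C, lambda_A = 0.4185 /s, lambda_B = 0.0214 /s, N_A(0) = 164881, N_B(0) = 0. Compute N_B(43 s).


N_B(t) = lambda_A * N_A0 / (lambda_B - lambda_A) * [exp(-lambda_A*t) - exp(-lambda_B*t)]
exp(-0.4185*43) = 1.529867e-08; exp(-0.0214*43) = 0.3984393
N_B = 0.4185 * 164881 / (0.0214 - 0.4185) * (1.529867e-08 - 0.3984393)
N_B = 69235

69235


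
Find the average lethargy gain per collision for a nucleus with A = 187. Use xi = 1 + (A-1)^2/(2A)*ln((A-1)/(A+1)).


xi = 1 + (A-1)^2/(2A) * ln((A-1)/(A+1))
xi = 1 + (187-1)^2/(2*187) * ln((187-1)/(187 +1))
xi = 0.010657

0.010657


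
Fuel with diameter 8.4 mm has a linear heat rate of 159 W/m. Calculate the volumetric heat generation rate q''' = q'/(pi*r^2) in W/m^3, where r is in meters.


r = D / 2 / 1000 = 8.4 / 2 / 1000 = 0.0042 m
q''' = q' / (pi * r^2)
q''' = 159 / (pi * 0.0042^2)
q''' = 2.8691e+06 W/m^3

2.8691e+06


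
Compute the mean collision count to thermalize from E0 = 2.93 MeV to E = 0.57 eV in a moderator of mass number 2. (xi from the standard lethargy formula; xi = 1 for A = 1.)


xi = 1 + (A-1)^2/(2A)*ln((A-1)/(A+1)) = 0.7253469 (for A = 2)
n = ln(E0/E) / xi
n = ln(2.93e6 / 0.57) / 0.7253469
n = ln(5.140351e+06) / 0.7253469 = 21.304

21.304


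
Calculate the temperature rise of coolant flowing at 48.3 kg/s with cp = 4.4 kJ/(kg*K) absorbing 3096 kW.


dT = Q / (m_dot * cp)
dT = 3096 / (48.3 * 4.4)
dT = 14.568 C

14.568


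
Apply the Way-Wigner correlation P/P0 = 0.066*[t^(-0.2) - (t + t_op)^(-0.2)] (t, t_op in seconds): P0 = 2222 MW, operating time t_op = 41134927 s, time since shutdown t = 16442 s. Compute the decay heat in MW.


P/P0 = 0.066 * [t^(-0.2) - (t + t_op)^(-0.2)]
P/P0 = 0.066 * [16442^(-0.2) - (16442 + 41134927)^(-0.2)]
P/P0 = 0.066 * [0.1434858 - 0.03000013] = 0.007490054
P = 2222 * 0.007490054 = 16.643 MW

16.643


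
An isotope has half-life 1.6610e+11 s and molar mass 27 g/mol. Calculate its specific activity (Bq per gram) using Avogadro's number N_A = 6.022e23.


lambda = ln(2) / t_half = ln(2) / 1.6610e+11 = 4.173072e-12 /s
SA = lambda * N_A / M
SA = 4.173072e-12 * 6.022e23 / 27
SA = 9.3075e+10 Bq/g

9.3075e+10


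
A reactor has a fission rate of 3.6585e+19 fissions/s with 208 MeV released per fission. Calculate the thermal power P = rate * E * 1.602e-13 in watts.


P = fission_rate * E_MeV * 1.602e-13
P = 3.6585e+19 * 208 * 1.602e-13
P = 1.2191e+09 W

1.2191e+09


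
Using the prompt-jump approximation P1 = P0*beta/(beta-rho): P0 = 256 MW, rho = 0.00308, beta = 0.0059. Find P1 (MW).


P1/P0 = beta / (beta - rho)
P1/P0 = 0.0059 / (0.0059 - 0.00308) = 2.092199
P1 = 256 * 2.092199 = 535.60 MW

535.60


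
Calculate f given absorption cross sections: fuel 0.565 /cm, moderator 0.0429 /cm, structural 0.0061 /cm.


f = Sigma_a_fuel / (Sigma_a_fuel + Sigma_a_mod + Sigma_a_other)
f = 0.565 / (0.565 + 0.0429 + 0.0061)
f = 0.92020

0.92020


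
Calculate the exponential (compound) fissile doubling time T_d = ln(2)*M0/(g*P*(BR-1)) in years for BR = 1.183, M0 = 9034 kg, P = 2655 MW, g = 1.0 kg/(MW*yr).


Breeding gain G = BR - 1 = 1.183 - 1 = 0.183
Fissile production rate = g * P * G = 1.0 * 2655 * 0.183 = 485.865 kg/yr
T_d = ln(2) * M0 / (g * P * G)
T_d = ln(2) * 9034 / 485.865 = 12.888 yr

12.888


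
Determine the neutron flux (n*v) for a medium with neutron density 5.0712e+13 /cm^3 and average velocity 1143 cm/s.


phi = n * v
phi = 5.0712e+13 * 1143
phi = 5.7964e+16 /cm^2/s

5.7964e+16


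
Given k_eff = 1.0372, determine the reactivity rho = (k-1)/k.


rho = (k_eff - 1) / k_eff
rho = (1.0372 - 1) / 1.0372
rho = 0.035866

0.035866


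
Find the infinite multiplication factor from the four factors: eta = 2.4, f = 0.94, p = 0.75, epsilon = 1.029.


k_inf = eta * f * p * epsilon
k_inf = 2.4 * 0.94 * 0.75 * 1.029
k_inf = 1.7411

1.7411


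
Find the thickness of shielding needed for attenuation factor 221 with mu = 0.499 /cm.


x = ln(factor) / mu
x = ln(221) / 0.499
x = 10.818 cm

10.818


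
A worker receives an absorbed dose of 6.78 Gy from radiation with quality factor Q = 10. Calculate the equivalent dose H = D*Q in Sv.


H = D * Q
H = 6.78 * 10
H = 67.800 Sv

67.800


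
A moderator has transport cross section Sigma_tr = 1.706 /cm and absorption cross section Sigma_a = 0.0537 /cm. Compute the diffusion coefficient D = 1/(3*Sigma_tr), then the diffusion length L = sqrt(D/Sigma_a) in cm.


D = 1 / (3 * Sigma_tr) = 1 / (3 * 1.706) = 0.1953888 cm
L = sqrt(D / Sigma_a)
L = sqrt(0.1953888 / 0.0537)
L = 1.9075 cm

1.9075


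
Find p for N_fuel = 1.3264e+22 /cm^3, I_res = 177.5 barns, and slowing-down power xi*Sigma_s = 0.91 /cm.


p = exp(-N * I * 1e-24 / (xi*Sigma_s))
p = exp(-1.3264e+22 * 177.5 * 1e-24 / 0.91)
p = 0.075230

0.075230


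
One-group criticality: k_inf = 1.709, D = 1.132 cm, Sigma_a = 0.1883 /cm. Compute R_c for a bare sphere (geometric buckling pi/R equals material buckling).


L^2 = D / Sigma_a = 1.132 / 0.1883 = 6.011683 cm^2
B_m^2 = (k_inf - 1) / L^2 = (1.709 - 1) / 6.011683 = 0.1179370 /cm^2
For a bare sphere: B_g = pi/R, so R_c = pi / sqrt(B_m^2)
R_c = pi / sqrt(0.1179370) = 9.1480 cm

9.1480


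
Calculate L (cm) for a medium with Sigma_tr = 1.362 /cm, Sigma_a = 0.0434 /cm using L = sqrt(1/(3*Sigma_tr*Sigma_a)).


D = 1 / (3 * Sigma_tr) = 1 / (3 * 1.362) = 0.2447381 cm
L = sqrt(D / Sigma_a)
L = sqrt(0.2447381 / 0.0434)
L = 2.3747 cm

2.3747


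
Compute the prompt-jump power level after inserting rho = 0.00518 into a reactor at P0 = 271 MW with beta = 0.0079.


P1/P0 = beta / (beta - rho)
P1/P0 = 0.0079 / (0.0079 - 0.00518) = 2.904412
P1 = 271 * 2.904412 = 787.10 MW

787.10


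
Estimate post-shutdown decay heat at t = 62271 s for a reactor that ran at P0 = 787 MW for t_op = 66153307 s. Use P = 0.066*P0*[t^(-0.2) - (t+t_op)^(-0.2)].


P/P0 = 0.066 * [t^(-0.2) - (t + t_op)^(-0.2)]
P/P0 = 0.066 * [62271^(-0.2) - (62271 + 66153307)^(-0.2)]
P/P0 = 0.066 * [0.1099367 - 0.02727771] = 0.005455493
P = 787 * 0.005455493 = 4.2935 MW

4.2935


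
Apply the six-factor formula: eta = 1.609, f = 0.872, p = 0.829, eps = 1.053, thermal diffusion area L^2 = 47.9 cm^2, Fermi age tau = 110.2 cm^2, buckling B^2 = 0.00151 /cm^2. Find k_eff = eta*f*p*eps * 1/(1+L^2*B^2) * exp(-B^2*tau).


k_inf = eta*f*p*eps = 1.609*0.872*0.829*1.053 = 1.224773
P_TNL = 1/(1 + L^2*B^2) = 1/(1 + 47.9*0.00151) = 0.9325496
P_FNL = exp(-B^2*tau) = exp(-0.00151*110.2) = 0.8467058
k_eff = k_inf * P_TNL * P_FNL = 1.224773 * 0.9325496 * 0.8467058
k_eff = 0.96707

0.96707


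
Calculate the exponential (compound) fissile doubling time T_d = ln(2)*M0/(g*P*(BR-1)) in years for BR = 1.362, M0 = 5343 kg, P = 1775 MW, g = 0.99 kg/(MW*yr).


Breeding gain G = BR - 1 = 1.362 - 1 = 0.362
Fissile production rate = g * P * G = 0.99 * 1775 * 0.362 = 636.1245 kg/yr
T_d = ln(2) * M0 / (g * P * G)
T_d = ln(2) * 5343 / 636.1245 = 5.8220 yr

5.8220


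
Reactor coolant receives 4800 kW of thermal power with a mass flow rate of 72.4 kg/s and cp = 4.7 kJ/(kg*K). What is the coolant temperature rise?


dT = Q / (m_dot * cp)
dT = 4800 / (72.4 * 4.7)
dT = 14.106 C

14.106


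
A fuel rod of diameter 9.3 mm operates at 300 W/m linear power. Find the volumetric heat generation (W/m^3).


r = D / 2 / 1000 = 9.3 / 2 / 1000 = 0.00465 m
q''' = q' / (pi * r^2)
q''' = 300 / (pi * 0.00465^2)
q''' = 4.4164e+06 W/m^3

4.4164e+06


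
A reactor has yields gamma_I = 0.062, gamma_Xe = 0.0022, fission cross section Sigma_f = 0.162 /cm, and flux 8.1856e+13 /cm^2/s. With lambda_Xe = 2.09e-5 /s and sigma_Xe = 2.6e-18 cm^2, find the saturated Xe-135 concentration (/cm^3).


Xe_eq = (gamma_I + gamma_Xe) * Sigma_f * phi / (lambda_Xe + sigma_Xe * phi)
Numerator = (0.062 + 0.0022) * 0.162 * 8.1856e+13 = 8.513351e+11
Denominator = 2.09e-5 + 2.6e-18 * 8.1856e+13 = 2.337256e-04
Xe_eq = 8.513351e+11 / 2.337256e-04 = 3.6425e+15 /cm^3

3.6425e+15


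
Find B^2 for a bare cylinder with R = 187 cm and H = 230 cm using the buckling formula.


B^2 = (2.405/R)^2 + (pi/H)^2
B^2 = (2.405/187)^2 + (pi/230)^2
B^2 = 3.5198e-04 /cm^2

3.5198e-04


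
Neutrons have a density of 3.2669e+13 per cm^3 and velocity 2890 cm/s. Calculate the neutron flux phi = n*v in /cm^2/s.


phi = n * v
phi = 3.2669e+13 * 2890
phi = 9.4413e+16 /cm^2/s

9.4413e+16


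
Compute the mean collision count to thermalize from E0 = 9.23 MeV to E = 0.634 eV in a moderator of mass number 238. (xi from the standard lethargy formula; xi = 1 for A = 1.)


xi = 1 + (A-1)^2/(2A)*ln((A-1)/(A+1)) = 0.008379872 (for A = 238)
n = ln(E0/E) / xi
n = ln(9.23e6 / 0.634) / 0.008379872
n = ln(1.455836e+07) / 0.008379872 = 1968.2

1968.2


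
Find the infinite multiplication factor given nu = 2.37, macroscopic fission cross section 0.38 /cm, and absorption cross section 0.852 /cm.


k_inf = nu * Sigma_f / Sigma_a
k_inf = 2.37 * 0.38 / 0.852
k_inf = 1.0570

1.0570


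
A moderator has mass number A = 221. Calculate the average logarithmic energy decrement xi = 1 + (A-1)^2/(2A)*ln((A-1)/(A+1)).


xi = 1 + (A-1)^2/(2A) * ln((A-1)/(A+1))
xi = 1 + (221-1)^2/(2*221) * ln((221-1)/(221 +1))
xi = 0.0090225

0.0090225


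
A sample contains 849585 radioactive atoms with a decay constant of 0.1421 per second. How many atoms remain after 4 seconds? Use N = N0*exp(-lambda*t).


N = N0 * exp(-lambda * t)
N = 849585 * exp(-0.1421 * 4)
N = 481231

481231


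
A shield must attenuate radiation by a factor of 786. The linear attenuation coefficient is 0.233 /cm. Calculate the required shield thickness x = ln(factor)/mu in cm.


x = ln(factor) / mu
x = ln(786) / 0.233
x = 28.614 cm

28.614


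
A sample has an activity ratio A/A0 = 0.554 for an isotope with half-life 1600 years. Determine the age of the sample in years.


lambda = ln(2) / t_half = ln(2) / 1600 = 4.332170e-04 /yr
t = -ln(A/A0) / lambda
t = -ln(0.554) / 4.332170e-04
t = 1363.3 yr

1363.3


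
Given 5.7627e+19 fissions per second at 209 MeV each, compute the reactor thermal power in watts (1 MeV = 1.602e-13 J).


P = fission_rate * E_MeV * 1.602e-13
P = 5.7627e+19 * 209 * 1.602e-13
P = 1.9295e+09 W

1.9295e+09


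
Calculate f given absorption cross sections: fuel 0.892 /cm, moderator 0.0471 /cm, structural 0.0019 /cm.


f = Sigma_a_fuel / (Sigma_a_fuel + Sigma_a_mod + Sigma_a_other)
f = 0.892 / (0.892 + 0.0471 + 0.0019)
f = 0.94793

0.94793


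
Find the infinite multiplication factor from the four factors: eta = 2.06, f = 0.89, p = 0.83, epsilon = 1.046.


k_inf = eta * f * p * epsilon
k_inf = 2.06 * 0.89 * 0.83 * 1.046
k_inf = 1.5917

1.5917
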